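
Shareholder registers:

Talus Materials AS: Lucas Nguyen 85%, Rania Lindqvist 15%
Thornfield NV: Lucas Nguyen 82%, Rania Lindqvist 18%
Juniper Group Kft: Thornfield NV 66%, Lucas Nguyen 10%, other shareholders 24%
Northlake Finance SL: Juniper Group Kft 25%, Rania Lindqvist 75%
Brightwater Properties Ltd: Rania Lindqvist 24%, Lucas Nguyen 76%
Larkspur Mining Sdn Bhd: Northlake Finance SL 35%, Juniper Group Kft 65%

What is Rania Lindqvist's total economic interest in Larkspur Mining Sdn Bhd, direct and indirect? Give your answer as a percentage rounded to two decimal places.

35.01%

Rania reaches Larkspur along 3 paths.
Via Thornfield → Juniper → Northlake: 18% × 66% × 25% × 35% = 1.0395%.
Via Northlake: 75% × 35% = 26.25%.
Via Thornfield → Juniper: 18% × 66% × 65% = 7.722%.
Total: 1.0395% + 26.25% + 7.722% = 35.0115%.
Rounded: 35.01%.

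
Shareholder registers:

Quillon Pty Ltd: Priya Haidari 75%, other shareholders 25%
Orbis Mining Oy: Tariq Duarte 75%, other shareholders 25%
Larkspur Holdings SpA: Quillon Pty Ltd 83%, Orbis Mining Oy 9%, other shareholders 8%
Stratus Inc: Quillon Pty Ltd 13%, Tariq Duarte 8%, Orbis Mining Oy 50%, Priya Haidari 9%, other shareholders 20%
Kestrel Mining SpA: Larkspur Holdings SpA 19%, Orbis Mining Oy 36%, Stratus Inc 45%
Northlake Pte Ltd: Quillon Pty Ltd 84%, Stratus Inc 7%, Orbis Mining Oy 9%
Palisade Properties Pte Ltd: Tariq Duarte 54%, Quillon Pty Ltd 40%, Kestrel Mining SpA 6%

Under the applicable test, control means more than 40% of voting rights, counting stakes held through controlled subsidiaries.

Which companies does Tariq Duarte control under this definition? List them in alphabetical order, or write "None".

Tariq holds 75% of Orbis, so Tariq controls Orbis.
Tariq and Orbis together hold 8% + 50% = 58% of Stratus, so Tariq controls Stratus.
Orbis and Stratus together hold 36% + 45% = 81% of Kestrel, so Tariq controls Kestrel.
Tariq and Kestrel together hold 54% + 6% = 60% of Palisade, so Tariq controls Palisade.
No other company's threshold is met.

Kestrel Mining SpA, Orbis Mining Oy, Palisade Properties Pte Ltd, Stratus Inc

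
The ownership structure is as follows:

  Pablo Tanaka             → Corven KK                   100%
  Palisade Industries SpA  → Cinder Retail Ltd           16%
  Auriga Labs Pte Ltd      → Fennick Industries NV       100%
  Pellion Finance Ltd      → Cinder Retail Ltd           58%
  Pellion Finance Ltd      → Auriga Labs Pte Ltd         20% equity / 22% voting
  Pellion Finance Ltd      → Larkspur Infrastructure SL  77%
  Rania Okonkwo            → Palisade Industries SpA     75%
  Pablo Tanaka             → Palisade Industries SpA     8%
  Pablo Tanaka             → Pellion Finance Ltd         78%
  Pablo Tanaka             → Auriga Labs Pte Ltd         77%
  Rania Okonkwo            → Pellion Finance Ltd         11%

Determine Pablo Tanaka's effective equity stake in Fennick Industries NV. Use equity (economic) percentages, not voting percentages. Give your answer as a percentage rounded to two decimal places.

92.60%

Pablo reaches Fennick along 2 paths.
Via Auriga: 77% × 100% = 77%.
Via Pellion → Auriga: 78% × 20% × 100% = 15.6%.
Total: 77% + 15.6% = 92.6%.
Rounded: 92.60%.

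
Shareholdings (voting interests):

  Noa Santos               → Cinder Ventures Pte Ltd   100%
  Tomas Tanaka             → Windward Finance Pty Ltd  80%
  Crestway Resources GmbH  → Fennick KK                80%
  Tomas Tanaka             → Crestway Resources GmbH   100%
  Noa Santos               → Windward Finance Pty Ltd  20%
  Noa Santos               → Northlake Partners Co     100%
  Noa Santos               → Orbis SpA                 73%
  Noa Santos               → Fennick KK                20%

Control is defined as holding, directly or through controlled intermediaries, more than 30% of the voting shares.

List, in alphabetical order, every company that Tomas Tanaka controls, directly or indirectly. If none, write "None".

Tomas holds 80% of Windward, so Tomas controls Windward.
Tomas holds 100% of Crestway, so Tomas controls Crestway.
Crestway holds 80% of Fennick, so Tomas controls Fennick.
No other company's threshold is met.

Crestway Resources GmbH, Fennick KK, Windward Finance Pty Ltd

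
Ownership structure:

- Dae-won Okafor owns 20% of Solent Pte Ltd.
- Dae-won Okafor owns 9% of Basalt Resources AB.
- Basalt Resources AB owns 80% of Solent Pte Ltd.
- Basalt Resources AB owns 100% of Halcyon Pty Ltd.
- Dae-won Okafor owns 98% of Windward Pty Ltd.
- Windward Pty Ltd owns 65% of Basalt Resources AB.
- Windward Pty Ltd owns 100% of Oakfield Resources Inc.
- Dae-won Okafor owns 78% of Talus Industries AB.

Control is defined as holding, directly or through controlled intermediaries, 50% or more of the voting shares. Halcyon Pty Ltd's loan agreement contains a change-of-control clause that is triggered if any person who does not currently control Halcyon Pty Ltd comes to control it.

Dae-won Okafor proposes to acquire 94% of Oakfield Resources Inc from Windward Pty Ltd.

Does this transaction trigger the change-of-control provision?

No

The purchase adds only to Dae-won's holdings (Windward's stake shrinks), so Dae-won is the only person who could newly come to control Halcyon.
Dae-won holds 98% of Windward, so Dae-won controls Windward.
Dae-won and Windward together hold 9% + 65% = 74% of Basalt, so Dae-won controls Basalt.
Basalt holds 100% of Halcyon, so Dae-won controls Halcyon.
So Dae-won already controls Halcyon before the transaction.
After the purchase, Dae-won holds 94% of Oakfield directly, and Windward's stake falls to 6%.
Dae-won controlled Halcyon already, so this is not a new person acquiring control; every other person's position is unchanged or reduced.
No new person acquires control, so the clause is not triggered.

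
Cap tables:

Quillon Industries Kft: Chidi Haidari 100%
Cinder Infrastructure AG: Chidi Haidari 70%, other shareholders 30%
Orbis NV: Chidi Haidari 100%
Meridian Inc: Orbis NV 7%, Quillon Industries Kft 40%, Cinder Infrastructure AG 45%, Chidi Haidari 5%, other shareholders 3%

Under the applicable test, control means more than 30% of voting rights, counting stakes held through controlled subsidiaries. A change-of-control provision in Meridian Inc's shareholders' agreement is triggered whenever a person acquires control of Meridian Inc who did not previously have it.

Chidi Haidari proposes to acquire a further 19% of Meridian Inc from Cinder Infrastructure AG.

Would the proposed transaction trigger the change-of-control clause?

The purchase adds only to Chidi's holdings (Cinder's stake shrinks), so Chidi is the only person who could newly come to control Meridian.
Chidi holds 100% of Quillon, so Chidi controls Quillon.
Chidi holds 70% of Cinder, so Chidi controls Cinder.
Chidi holds 100% of Orbis, so Chidi controls Orbis.
Orbis and Quillon and Cinder and Chidi together hold 7% + 40% + 45% + 5% = 97% of Meridian, so Chidi controls Meridian.
So Chidi already controls Meridian before the transaction.
After the purchase, Chidi's direct stake in Meridian rises to 5% + 19% = 24%, and Cinder's stake falls to 26%.
Chidi controlled Meridian already, so this is not a new person acquiring control; every other person's position is unchanged or reduced.
No new person acquires control, so the clause is not triggered.

No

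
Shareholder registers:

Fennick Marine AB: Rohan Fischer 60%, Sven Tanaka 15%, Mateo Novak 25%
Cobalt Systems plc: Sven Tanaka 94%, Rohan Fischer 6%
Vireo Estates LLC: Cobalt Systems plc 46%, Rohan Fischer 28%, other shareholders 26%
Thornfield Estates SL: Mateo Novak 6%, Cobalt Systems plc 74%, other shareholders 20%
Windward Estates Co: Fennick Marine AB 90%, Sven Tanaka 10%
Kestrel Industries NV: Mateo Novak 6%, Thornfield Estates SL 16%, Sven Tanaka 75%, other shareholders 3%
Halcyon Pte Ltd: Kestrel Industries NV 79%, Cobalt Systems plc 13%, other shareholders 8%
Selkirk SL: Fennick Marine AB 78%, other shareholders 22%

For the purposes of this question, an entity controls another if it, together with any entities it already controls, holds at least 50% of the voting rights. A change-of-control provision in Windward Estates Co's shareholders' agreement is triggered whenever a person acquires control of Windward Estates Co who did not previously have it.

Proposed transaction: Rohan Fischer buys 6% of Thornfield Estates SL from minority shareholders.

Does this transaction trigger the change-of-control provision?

No

The purchase changes only Rohan's holdings, so Rohan is the only person who could newly come to control Windward.
Rohan holds 60% of Fennick, so Rohan controls Fennick.
Fennick holds 90% of Windward, so Rohan controls Windward.
So Rohan already controls Windward before the transaction.
After the purchase, Rohan holds 6% of Thornfield directly.
Rohan controlled Windward already, so this is not a new person acquiring control; every other person's position is unchanged or reduced.
No new person acquires control, so the clause is not triggered.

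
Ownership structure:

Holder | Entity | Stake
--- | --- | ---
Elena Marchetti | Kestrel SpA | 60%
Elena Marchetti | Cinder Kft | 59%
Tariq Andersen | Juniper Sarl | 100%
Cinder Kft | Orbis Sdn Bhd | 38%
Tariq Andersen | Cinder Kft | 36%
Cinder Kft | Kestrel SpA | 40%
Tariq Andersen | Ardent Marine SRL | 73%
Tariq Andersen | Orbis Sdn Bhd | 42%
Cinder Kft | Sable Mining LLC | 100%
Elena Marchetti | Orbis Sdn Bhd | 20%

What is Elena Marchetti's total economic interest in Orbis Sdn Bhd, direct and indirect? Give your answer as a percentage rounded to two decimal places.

42.42%

Elena reaches Orbis along 2 paths.
Direct stake: 20% = 20%.
Via Cinder: 59% × 38% = 22.42%.
Total: 20% + 22.42% = 42.42%.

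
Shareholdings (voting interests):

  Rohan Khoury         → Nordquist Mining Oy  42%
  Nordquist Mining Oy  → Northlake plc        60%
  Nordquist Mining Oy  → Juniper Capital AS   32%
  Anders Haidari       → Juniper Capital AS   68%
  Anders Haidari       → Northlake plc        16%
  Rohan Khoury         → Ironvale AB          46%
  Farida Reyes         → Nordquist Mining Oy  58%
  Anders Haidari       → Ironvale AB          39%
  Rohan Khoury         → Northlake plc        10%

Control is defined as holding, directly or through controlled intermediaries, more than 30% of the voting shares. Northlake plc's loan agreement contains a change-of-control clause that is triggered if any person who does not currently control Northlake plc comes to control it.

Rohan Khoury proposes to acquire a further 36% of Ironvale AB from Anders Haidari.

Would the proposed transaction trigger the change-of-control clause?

No

The purchase adds only to Rohan's holdings (Anders's stake shrinks), so Rohan is the only person who could newly come to control Northlake.
Rohan holds 42% of Nordquist, so Rohan controls Nordquist.
Nordquist and Rohan together hold 60% + 10% = 70% of Northlake, so Rohan controls Northlake.
So Rohan already controls Northlake before the transaction.
After the purchase, Rohan's direct stake in Ironvale rises to 46% + 36% = 82%, and Anders's stake falls to 3%.
Rohan controlled Northlake already, so this is not a new person acquiring control; every other person's position is unchanged or reduced.
No new person acquires control, so the clause is not triggered.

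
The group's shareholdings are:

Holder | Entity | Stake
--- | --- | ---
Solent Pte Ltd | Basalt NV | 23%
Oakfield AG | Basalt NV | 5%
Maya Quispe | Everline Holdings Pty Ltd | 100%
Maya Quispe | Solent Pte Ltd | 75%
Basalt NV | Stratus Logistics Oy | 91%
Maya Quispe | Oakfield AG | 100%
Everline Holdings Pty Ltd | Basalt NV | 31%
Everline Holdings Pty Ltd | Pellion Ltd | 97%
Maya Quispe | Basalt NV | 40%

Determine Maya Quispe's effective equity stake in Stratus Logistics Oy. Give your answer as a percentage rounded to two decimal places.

84.86%

Maya reaches Stratus along 4 paths.
Via Basalt: 40% × 91% = 36.4%.
Via Everline → Basalt: 100% × 31% × 91% = 28.21%.
Via Oakfield → Basalt: 100% × 5% × 91% = 4.55%.
Via Solent → Basalt: 75% × 23% × 91% = 15.6975%.
Total: 36.4% + 28.21% + 4.55% + 15.6975% = 84.8575%.
Rounded: 84.86%.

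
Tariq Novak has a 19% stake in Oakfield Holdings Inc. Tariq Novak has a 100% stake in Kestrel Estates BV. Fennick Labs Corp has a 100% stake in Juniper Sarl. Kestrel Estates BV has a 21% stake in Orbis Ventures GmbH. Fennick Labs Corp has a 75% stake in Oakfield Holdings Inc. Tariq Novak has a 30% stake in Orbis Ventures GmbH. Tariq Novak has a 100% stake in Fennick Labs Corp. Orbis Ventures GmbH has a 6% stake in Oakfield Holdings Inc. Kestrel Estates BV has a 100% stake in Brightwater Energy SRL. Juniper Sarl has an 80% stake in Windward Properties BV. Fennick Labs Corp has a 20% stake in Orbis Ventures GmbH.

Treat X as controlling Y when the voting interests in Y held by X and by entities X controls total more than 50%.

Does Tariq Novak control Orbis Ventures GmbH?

Tariq holds 100% of Fennick, so Tariq controls Fennick.
Tariq holds 100% of Kestrel, so Tariq controls Kestrel.
Tariq and Fennick and Kestrel together hold 30% + 20% + 21% = 71% of Orbis, so Tariq controls Orbis.

Yes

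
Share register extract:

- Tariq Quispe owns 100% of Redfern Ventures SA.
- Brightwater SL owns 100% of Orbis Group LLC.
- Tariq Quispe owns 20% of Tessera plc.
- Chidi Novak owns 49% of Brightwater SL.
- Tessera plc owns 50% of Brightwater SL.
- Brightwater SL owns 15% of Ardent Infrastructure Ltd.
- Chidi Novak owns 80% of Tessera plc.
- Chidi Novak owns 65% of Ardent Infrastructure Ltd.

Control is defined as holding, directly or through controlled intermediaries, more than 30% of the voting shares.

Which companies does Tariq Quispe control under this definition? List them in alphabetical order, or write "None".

Redfern Ventures SA

Tariq holds 100% of Redfern, so Tariq controls Redfern.
No other company's threshold is met.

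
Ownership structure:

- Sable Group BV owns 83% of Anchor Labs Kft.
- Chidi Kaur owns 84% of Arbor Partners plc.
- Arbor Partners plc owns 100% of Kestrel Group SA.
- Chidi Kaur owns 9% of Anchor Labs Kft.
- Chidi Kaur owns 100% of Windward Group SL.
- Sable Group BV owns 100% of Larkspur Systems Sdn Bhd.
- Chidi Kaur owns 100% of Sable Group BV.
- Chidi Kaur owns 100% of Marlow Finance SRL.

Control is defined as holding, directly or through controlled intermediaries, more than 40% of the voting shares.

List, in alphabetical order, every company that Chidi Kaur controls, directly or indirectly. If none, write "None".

Anchor Labs Kft, Arbor Partners plc, Kestrel Group SA, Larkspur Systems Sdn Bhd, Marlow Finance SRL, Sable Group BV, Windward Group SL

Chidi holds 100% of Windward, so Chidi controls Windward.
Chidi holds 100% of Marlow, so Chidi controls Marlow.
Chidi holds 84% of Arbor, so Chidi controls Arbor.
Chidi holds 100% of Sable, so Chidi controls Sable.
Arbor holds 100% of Kestrel, so Chidi controls Kestrel.
Sable holds 100% of Larkspur, so Chidi controls Larkspur.
Sable and Chidi together hold 83% + 9% = 92% of Anchor, so Chidi controls Anchor.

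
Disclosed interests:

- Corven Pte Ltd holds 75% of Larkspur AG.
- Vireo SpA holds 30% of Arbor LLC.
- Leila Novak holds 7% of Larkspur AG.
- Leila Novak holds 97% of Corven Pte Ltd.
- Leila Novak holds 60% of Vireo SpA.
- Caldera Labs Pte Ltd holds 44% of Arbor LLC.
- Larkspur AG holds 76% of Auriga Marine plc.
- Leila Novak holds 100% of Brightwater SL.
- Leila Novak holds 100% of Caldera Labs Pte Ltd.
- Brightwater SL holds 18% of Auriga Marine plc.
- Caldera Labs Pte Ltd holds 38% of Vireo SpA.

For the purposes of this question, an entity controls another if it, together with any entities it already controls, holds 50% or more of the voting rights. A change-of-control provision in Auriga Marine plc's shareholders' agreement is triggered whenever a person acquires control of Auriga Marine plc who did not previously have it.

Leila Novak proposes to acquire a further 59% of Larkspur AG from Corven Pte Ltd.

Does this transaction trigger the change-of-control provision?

No

The purchase adds only to Leila's holdings (Corven's stake shrinks), so Leila is the only person who could newly come to control Auriga.
Leila holds 100% of Brightwater, so Leila controls Brightwater.
Leila holds 97% of Corven, so Leila controls Corven.
Corven and Leila together hold 75% + 7% = 82% of Larkspur, so Leila controls Larkspur.
Brightwater and Larkspur together hold 18% + 76% = 94% of Auriga, so Leila controls Auriga.
So Leila already controls Auriga before the transaction.
After the purchase, Leila's direct stake in Larkspur rises to 7% + 59% = 66%, and Corven's stake falls to 16%.
Leila controlled Auriga already, so this is not a new person acquiring control; every other person's position is unchanged or reduced.
No new person acquires control, so the clause is not triggered.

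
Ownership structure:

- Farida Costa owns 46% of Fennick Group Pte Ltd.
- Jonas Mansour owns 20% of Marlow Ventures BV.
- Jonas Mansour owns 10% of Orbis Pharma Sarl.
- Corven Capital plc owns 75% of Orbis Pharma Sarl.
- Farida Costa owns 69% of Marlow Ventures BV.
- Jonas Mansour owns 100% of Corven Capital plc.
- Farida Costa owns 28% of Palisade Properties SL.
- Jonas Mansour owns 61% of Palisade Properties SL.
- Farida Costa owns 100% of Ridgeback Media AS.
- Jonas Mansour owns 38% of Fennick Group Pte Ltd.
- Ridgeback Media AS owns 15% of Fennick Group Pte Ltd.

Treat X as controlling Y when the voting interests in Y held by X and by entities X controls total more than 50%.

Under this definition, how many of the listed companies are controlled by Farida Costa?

Farida holds 100% of Ridgeback, so Farida controls Ridgeback.
Farida and Ridgeback together hold 46% + 15% = 61% of Fennick, so Farida controls Fennick.
Farida holds 69% of Marlow, so Farida controls Marlow.
No other company's threshold is met.
Farida controls 3 companies.

3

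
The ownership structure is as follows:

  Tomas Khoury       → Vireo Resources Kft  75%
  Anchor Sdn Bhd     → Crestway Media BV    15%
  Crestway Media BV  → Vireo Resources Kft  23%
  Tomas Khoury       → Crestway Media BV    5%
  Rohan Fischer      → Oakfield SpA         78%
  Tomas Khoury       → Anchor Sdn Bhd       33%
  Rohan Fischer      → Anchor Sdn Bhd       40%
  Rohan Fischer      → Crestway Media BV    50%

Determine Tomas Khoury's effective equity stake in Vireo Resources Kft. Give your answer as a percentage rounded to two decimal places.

Tomas reaches Vireo along 3 paths.
Via Anchor → Crestway: 33% × 15% × 23% = 1.1385%.
Via Crestway: 5% × 23% = 1.15%.
Direct stake: 75% = 75%.
Total: 1.1385% + 1.15% + 75% = 77.2885%.
Rounded: 77.29%.

77.29%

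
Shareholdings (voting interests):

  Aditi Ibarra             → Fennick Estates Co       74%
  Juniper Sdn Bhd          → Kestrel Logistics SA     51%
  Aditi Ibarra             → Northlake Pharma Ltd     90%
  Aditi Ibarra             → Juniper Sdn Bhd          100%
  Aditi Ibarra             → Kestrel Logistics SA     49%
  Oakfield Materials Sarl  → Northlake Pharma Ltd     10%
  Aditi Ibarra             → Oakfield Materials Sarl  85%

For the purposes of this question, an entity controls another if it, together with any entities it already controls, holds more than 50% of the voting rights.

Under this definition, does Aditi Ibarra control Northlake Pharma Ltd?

Yes

Aditi holds 85% of Oakfield, so Aditi controls Oakfield.
Oakfield and Aditi together hold 10% + 90% = 100% of Northlake, so Aditi controls Northlake.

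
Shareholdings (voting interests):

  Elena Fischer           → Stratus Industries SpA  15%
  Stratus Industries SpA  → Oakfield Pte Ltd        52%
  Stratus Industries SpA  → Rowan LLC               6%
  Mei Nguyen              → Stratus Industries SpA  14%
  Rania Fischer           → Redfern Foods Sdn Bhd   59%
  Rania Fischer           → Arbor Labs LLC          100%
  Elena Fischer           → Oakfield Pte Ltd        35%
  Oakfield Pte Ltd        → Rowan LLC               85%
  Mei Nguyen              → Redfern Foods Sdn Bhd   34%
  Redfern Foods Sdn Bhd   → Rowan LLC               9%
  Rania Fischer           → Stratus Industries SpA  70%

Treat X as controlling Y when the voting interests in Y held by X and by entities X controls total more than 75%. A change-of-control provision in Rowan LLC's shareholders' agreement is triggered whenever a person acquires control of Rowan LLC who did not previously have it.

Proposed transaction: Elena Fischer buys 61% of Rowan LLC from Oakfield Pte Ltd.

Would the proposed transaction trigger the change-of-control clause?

The purchase adds only to Elena's holdings (Oakfield's stake shrinks), so Elena is the only person who could newly come to control Rowan.
Elena's largest direct stake is 35% in Oakfield, which does not meet the threshold, so Elena controls no company.
Neither Elena nor any entity Elena controls holds any voting interest in Rowan.
So before the transaction, Elena does not control Rowan.
After the purchase, Elena holds 61% of Rowan directly, and Oakfield's stake falls to 24%.
After the transaction, Elena's side holds 61% of Rowan, not > 75%, so Elena still does not control Rowan.
No new person acquires control, so the clause is not triggered.

No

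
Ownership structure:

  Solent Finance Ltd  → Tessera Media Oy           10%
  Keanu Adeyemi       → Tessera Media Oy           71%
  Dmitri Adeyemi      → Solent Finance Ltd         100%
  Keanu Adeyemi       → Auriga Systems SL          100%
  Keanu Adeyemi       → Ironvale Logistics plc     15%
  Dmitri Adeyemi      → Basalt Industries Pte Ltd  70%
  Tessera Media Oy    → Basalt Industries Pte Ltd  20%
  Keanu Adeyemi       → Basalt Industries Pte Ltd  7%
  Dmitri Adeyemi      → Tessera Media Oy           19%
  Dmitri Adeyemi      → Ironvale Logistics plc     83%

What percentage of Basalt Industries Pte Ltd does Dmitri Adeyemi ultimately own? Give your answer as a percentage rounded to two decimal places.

75.80%

Dmitri reaches Basalt along 3 paths.
Via Tessera: 19% × 20% = 3.8%.
Via Solent → Tessera: 100% × 10% × 20% = 2%.
Direct stake: 70% = 70%.
Total: 3.8% + 2% + 70% = 75.8%.
Rounded: 75.80%.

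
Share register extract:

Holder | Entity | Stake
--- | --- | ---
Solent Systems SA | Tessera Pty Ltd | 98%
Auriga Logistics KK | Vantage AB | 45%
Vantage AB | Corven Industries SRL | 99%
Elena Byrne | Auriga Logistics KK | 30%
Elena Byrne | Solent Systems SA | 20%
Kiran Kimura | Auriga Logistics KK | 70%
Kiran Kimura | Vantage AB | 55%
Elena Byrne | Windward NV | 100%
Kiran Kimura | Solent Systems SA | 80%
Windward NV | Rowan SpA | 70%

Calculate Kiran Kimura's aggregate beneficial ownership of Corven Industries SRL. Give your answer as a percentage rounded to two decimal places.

Kiran reaches Corven along 2 paths.
Via Vantage: 55% × 99% = 54.45%.
Via Auriga → Vantage: 70% × 45% × 99% = 31.185%.
Total: 54.45% + 31.185% = 85.635%.
Rounded: 85.64%.

85.64%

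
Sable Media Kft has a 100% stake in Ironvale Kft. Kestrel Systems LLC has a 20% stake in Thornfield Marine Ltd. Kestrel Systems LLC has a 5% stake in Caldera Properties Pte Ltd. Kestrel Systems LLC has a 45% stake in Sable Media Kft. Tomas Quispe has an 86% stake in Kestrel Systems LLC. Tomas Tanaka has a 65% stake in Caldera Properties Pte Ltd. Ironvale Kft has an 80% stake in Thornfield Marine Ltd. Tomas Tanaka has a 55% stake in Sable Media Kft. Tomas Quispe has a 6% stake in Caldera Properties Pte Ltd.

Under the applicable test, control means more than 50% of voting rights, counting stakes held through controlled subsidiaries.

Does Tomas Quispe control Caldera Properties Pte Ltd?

Tomas Quispe holds 86% of Kestrel, so Tomas Quispe controls Kestrel.
In Caldera, Tomas Quispe's side holds only 6% + 5% = 11%, not > 50%.
So Tomas Quispe does not control Caldera.

No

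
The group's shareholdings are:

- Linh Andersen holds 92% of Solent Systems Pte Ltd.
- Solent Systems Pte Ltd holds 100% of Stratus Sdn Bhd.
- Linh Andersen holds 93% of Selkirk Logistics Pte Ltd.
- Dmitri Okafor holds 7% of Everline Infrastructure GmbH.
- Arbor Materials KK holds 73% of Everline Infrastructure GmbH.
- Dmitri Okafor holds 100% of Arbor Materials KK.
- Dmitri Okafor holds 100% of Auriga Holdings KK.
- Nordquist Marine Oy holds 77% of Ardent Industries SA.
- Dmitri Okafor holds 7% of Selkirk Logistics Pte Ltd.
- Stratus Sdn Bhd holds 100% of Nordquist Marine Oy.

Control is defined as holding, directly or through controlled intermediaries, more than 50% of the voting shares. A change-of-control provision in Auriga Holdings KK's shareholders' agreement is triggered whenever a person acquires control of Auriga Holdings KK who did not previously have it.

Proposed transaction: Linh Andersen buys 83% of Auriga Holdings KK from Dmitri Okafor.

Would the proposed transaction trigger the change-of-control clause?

The purchase adds only to Linh's holdings (Dmitri's stake shrinks), so Linh is the only person who could newly come to control Auriga.
Linh holds 92% of Solent, so Linh controls Solent.
Linh holds 93% of Selkirk, so Linh controls Selkirk.
Solent holds 100% of Stratus, so Linh controls Stratus.
Stratus holds 100% of Nordquist, so Linh controls Nordquist.
Nordquist holds 77% of Ardent, so Linh controls Ardent.
Neither Linh nor any entity Linh controls holds any voting interest in Auriga.
So before the transaction, Linh does not control Auriga.
After the purchase, Linh holds 83% of Auriga directly, and Dmitri's stake falls to 17%.
Linh holds 83% of Auriga, so Linh controls Auriga.
Linh did not control Auriga before and does after, so the clause is triggered.

Yes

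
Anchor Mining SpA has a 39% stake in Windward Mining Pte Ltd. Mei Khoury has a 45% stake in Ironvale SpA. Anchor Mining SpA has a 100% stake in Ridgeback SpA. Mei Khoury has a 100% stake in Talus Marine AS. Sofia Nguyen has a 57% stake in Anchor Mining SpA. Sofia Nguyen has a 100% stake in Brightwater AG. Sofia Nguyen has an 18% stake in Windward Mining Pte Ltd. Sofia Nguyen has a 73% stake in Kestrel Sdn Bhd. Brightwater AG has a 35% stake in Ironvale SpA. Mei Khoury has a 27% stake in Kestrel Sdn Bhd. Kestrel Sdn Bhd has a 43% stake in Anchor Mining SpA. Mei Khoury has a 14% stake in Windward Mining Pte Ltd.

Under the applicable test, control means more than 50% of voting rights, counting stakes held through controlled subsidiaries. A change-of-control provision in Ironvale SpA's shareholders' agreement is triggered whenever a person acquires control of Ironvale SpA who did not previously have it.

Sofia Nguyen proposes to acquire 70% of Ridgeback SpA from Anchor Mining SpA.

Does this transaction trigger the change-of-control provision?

The purchase adds only to Sofia's holdings (Anchor's stake shrinks), so Sofia is the only person who could newly come to control Ironvale.
Sofia holds 73% of Kestrel, so Sofia controls Kestrel.
Sofia holds 100% of Brightwater, so Sofia controls Brightwater.
Kestrel and Sofia together hold 43% + 57% = 100% of Anchor, so Sofia controls Anchor.
Sofia and Anchor together hold 18% + 39% = 57% of Windward, so Sofia controls Windward.
Anchor holds 100% of Ridgeback, so Sofia controls Ridgeback.
In Ironvale, Sofia's side holds only 35%, not > 50%.
So before the transaction, Sofia does not control Ironvale.
After the purchase, Sofia holds 70% of Ridgeback directly, and Anchor's stake falls to 30%.
Anchor and Sofia together hold 30% + 70% = 100% of Ridgeback, so Sofia controls Ridgeback.
After the transaction, Sofia's side holds 35% of Ironvale, not > 50%, so Sofia still does not control Ironvale.
No new person acquires control, so the clause is not triggered.

No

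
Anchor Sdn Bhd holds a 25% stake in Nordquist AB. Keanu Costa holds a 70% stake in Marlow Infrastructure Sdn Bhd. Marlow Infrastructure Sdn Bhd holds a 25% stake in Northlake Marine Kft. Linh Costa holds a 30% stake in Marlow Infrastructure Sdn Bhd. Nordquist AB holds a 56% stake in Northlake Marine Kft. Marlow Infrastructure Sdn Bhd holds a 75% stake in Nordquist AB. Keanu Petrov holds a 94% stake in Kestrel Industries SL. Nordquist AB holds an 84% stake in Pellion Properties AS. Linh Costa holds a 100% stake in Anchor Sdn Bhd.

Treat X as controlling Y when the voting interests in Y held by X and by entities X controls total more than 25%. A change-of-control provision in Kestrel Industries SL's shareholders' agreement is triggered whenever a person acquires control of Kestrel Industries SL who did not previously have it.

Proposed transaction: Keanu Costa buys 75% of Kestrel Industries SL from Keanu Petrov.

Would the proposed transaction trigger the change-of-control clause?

Yes

The purchase adds only to Keanu Costa's holdings (Keanu Petrov's stake shrinks), so Keanu Costa is the only person who could newly come to control Kestrel.
Keanu Costa holds 70% of Marlow, so Keanu Costa controls Marlow.
Marlow holds 75% of Nordquist, so Keanu Costa controls Nordquist.
Nordquist and Marlow together hold 56% + 25% = 81% of Northlake, so Keanu Costa controls Northlake.
Nordquist holds 84% of Pellion, so Keanu Costa controls Pellion.
Neither Keanu Costa nor any entity Keanu Costa controls holds any voting interest in Kestrel.
So before the transaction, Keanu Costa does not control Kestrel.
After the purchase, Keanu Costa holds 75% of Kestrel directly, and Keanu Petrov's stake falls to 19%.
Keanu Costa holds 75% of Kestrel, so Keanu Costa controls Kestrel.
Keanu Costa did not control Kestrel before and does after, so the clause is triggered.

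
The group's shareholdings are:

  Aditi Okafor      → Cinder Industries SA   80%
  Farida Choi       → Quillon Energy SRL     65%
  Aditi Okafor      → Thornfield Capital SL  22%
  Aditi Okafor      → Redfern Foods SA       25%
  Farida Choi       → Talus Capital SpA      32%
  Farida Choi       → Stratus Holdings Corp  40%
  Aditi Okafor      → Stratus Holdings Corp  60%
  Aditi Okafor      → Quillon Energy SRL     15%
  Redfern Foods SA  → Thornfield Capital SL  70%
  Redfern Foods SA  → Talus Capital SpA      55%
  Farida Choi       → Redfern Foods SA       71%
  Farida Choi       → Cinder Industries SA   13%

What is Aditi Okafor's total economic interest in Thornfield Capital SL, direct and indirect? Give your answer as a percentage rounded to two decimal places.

39.50%

Aditi reaches Thornfield along 2 paths.
Direct stake: 22% = 22%.
Via Redfern: 25% × 70% = 17.5%.
Total: 22% + 17.5% = 39.5%.
Rounded: 39.50%.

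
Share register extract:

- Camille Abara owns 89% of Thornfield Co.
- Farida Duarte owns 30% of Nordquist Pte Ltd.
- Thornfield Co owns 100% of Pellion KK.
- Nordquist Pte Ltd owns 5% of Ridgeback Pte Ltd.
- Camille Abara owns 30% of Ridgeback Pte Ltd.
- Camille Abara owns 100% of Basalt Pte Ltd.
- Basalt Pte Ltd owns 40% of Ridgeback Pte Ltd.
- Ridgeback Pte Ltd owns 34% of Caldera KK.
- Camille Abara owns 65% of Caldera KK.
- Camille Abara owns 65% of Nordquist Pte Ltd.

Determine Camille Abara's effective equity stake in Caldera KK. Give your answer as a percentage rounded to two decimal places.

89.91%

Camille reaches Caldera along 4 paths.
Direct stake: 65% = 65%.
Via Ridgeback: 30% × 34% = 10.2%.
Via Nordquist → Ridgeback: 65% × 5% × 34% = 1.105%.
Via Basalt → Ridgeback: 100% × 40% × 34% = 13.6%.
Total: 65% + 10.2% + 1.105% + 13.6% = 89.905%.
Rounded: 89.91%.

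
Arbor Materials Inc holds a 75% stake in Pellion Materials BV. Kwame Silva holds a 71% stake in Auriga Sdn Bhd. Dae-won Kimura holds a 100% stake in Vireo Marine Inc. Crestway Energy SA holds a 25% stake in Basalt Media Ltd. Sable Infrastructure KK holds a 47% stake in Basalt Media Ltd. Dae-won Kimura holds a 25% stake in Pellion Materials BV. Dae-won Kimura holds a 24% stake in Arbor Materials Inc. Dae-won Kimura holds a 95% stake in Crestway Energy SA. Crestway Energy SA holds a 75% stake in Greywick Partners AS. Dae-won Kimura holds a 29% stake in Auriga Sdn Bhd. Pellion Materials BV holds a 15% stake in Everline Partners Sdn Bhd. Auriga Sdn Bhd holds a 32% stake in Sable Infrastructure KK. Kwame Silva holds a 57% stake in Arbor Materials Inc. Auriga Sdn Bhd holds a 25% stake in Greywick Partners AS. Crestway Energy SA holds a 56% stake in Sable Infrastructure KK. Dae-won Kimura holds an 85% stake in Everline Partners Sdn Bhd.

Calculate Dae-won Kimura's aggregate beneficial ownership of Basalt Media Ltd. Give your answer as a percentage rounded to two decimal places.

Dae-won reaches Basalt along 3 paths.
Via Crestway: 95% × 25% = 23.75%.
Via Crestway → Sable: 95% × 56% × 47% = 25.004%.
Via Auriga → Sable: 29% × 32% × 47% = 4.3616%.
Total: 23.75% + 25.004% + 4.3616% = 53.1156%.
Rounded: 53.12%.

53.12%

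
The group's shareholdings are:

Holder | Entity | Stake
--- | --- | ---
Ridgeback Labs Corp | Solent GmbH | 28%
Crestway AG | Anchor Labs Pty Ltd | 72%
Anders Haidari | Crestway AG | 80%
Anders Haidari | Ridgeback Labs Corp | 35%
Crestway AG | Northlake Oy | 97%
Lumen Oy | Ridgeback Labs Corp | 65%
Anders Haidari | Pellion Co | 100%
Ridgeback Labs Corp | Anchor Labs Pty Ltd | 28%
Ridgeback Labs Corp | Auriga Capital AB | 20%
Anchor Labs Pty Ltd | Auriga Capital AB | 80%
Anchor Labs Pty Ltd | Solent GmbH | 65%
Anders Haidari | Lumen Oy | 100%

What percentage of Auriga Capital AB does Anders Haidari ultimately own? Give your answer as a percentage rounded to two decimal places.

Anders reaches Auriga along 5 paths.
Via Lumen → Ridgeback: 100% × 65% × 20% = 13%.
Via Ridgeback: 35% × 20% = 7%.
Via Lumen → Ridgeback → Anchor: 100% × 65% × 28% × 80% = 14.56%.
Via Ridgeback → Anchor: 35% × 28% × 80% = 7.84%.
Via Crestway → Anchor: 80% × 72% × 80% = 46.08%.
Total: 13% + 7% + 14.56% + 7.84% + 46.08% = 88.48%.

88.48%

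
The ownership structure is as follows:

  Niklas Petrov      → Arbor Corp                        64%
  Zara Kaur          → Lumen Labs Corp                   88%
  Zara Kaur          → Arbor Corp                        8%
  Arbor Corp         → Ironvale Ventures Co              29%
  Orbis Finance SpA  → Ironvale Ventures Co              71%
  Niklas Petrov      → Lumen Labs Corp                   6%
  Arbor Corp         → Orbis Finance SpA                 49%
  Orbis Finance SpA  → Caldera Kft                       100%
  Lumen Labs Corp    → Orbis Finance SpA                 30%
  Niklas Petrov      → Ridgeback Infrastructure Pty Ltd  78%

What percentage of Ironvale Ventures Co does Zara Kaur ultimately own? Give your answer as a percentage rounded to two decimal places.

23.85%

Zara reaches Ironvale along 3 paths.
Via Arbor → Orbis: 8% × 49% × 71% = 2.7832%.
Via Lumen → Orbis: 88% × 30% × 71% = 18.744%.
Via Arbor: 8% × 29% = 2.32%.
Total: 2.7832% + 18.744% + 2.32% = 23.8472%.
Rounded: 23.85%.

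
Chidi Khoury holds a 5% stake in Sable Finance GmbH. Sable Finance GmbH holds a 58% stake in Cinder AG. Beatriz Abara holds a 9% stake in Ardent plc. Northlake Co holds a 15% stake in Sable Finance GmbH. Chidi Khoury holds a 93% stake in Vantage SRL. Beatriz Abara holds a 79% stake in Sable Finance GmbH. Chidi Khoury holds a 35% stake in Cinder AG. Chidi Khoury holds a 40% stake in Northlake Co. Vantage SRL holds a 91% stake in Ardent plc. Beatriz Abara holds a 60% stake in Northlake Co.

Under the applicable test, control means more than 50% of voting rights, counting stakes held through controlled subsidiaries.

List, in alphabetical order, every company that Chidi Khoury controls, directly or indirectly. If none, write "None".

Chidi holds 93% of Vantage, so Chidi controls Vantage.
Vantage holds 91% of Ardent, so Chidi controls Ardent.
No other company's threshold is met.

Ardent plc, Vantage SRL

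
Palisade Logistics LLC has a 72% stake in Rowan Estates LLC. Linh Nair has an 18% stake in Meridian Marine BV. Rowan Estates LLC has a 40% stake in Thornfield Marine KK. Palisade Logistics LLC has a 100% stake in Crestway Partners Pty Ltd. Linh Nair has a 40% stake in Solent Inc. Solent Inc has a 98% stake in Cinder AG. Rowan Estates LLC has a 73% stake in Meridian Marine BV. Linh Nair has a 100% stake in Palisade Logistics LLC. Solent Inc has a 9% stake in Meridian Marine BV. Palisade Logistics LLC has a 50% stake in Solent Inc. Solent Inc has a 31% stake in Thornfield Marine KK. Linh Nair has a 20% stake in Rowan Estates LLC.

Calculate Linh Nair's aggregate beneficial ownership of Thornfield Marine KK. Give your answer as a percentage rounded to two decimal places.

64.70%

Linh reaches Thornfield along 4 paths.
Via Rowan: 20% × 40% = 8%.
Via Palisade → Rowan: 100% × 72% × 40% = 28.8%.
Via Palisade → Solent: 100% × 50% × 31% = 15.5%.
Via Solent: 40% × 31% = 12.4%.
Total: 8% + 28.8% + 15.5% + 12.4% = 64.7%.
Rounded: 64.70%.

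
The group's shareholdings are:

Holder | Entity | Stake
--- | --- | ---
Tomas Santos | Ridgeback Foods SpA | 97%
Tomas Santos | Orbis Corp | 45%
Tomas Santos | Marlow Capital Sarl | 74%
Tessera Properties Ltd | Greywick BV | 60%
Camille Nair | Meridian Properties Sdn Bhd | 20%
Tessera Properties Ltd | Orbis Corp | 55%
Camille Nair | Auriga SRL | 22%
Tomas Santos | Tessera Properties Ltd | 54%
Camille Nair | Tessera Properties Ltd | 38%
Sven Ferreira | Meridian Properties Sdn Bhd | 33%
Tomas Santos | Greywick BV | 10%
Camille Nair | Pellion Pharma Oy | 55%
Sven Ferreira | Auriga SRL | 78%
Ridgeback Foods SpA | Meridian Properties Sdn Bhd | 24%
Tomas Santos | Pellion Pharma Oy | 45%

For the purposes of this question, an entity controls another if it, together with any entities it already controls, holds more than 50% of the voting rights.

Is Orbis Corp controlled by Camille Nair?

No

Camille holds 55% of Pellion, so Camille controls Pellion.
Neither Camille nor any entity Camille controls holds any voting interest in Orbis.
So Camille does not control Orbis.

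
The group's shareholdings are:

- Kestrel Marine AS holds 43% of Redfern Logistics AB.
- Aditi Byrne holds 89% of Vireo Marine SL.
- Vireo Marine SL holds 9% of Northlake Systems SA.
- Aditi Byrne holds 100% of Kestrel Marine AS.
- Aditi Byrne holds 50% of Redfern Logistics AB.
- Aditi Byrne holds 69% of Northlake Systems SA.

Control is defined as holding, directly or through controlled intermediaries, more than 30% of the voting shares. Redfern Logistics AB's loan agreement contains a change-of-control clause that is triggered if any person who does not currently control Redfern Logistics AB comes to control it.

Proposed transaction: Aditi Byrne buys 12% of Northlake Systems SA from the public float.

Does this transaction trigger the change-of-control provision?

No

The purchase changes only Aditi's holdings, so Aditi is the only person who could newly come to control Redfern.
Aditi holds 100% of Kestrel, so Aditi controls Kestrel.
Aditi and Kestrel together hold 50% + 43% = 93% of Redfern, so Aditi controls Redfern.
So Aditi already controls Redfern before the transaction.
After the purchase, Aditi's direct stake in Northlake rises to 69% + 12% = 81%.
Aditi controlled Redfern already, so this is not a new person acquiring control; every other person's position is unchanged or reduced.
No new person acquires control, so the clause is not triggered.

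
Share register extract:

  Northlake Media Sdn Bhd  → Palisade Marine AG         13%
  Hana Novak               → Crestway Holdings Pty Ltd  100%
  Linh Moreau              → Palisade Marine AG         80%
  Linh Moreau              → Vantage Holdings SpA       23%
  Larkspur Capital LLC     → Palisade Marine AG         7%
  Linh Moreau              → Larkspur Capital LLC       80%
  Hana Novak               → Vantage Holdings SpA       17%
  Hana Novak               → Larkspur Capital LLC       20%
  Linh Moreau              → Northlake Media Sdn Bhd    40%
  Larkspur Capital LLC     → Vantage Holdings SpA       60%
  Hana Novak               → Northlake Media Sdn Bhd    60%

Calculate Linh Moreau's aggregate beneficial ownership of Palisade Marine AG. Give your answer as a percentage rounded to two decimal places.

Linh reaches Palisade along 3 paths.
Via Larkspur: 80% × 7% = 5.6%.
Via Northlake: 40% × 13% = 5.2%.
Direct stake: 80% = 80%.
Total: 5.6% + 5.2% + 80% = 90.8%.
Rounded: 90.80%.

90.80%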